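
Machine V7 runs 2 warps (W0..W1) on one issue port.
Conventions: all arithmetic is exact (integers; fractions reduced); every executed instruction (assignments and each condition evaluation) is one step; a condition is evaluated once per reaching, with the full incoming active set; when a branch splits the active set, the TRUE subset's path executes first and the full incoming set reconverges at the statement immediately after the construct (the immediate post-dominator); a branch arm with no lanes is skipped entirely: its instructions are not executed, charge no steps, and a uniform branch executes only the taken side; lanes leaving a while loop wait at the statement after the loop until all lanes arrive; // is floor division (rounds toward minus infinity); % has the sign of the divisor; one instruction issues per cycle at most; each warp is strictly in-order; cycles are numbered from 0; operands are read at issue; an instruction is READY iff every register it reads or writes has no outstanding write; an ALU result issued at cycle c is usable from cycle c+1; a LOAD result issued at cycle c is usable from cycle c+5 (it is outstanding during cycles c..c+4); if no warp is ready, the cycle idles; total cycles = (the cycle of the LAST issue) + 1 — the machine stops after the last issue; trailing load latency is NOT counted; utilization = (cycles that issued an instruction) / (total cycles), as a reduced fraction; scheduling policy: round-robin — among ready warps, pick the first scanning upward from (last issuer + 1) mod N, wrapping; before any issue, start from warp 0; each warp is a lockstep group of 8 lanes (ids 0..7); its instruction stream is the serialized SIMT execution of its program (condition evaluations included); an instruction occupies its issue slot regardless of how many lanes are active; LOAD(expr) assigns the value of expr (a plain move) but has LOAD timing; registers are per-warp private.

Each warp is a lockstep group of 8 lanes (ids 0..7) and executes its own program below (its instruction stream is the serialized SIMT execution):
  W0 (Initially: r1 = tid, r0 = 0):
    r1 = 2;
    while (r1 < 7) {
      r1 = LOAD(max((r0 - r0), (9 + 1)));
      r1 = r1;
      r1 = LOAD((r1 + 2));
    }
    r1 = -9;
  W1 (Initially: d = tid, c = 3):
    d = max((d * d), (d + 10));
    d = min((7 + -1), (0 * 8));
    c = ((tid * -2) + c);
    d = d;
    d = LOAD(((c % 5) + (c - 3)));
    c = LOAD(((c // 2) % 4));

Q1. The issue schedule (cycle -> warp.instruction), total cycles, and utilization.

cycle 0: W0.I0
cycle 1: W1.I0
cycle 2: W0.I1
cycle 3: W1.I1
cycle 4: W0.I2
cycle 5: W1.I2
cycle 6: W1.I3
cycle 7: W1.I4
cycle 8: W1.I5
cycle 9: W0.I3
cycle 10: W0.I4
cycle 11: idle
cycle 12: idle
cycle 13: idle
cycle 14: idle
cycle 15: W0.I5
cycle 16: W0.I6

Answer: 17 cycles, utilization 13/17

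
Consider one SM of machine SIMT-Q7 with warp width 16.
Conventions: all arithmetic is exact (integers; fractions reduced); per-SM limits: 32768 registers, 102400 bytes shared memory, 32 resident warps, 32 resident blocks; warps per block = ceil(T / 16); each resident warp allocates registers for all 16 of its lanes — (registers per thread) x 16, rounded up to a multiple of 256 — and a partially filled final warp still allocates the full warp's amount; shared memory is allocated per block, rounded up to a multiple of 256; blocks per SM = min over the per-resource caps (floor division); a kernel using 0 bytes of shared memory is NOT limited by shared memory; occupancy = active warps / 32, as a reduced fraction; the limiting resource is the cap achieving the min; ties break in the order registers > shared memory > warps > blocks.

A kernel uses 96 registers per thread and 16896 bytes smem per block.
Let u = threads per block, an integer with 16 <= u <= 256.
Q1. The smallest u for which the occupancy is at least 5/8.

Answer: u = 49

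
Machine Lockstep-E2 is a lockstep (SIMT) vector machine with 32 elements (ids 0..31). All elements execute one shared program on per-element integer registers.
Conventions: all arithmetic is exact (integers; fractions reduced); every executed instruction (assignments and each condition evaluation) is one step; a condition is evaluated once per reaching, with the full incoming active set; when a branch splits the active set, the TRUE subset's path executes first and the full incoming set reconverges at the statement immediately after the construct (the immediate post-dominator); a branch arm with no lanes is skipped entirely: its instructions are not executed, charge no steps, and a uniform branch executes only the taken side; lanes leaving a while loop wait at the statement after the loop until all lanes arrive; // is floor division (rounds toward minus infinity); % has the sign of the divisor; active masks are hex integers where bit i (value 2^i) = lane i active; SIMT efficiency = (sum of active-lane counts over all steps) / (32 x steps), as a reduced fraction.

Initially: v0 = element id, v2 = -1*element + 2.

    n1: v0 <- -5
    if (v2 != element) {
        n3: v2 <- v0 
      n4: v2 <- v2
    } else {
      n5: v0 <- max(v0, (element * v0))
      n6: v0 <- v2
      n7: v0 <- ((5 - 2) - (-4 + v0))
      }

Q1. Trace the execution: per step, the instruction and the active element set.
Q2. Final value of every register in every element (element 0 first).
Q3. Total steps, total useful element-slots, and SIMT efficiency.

step 0: v0 <- -5                     0xffffffff
step 1: eval (v2 != element)         0xffffffff
step 2: v2 <- v0                     0xfffffffd
step 3: v2 <- v2                     0xfffffffd
step 4: v0 <- max(v0, (element * v0)) 0x00000002
step 5: v0 <- v2                     0x00000002
step 6: v0 <- ((5 - 2) - (-4 + v0))  0x00000002

Answer: 7 steps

v0: -5,6,-5,-5,-5,-5,-5,-5,-5,-5,-5,-5,-5,-5,-5,-5,-5,-5,-5,-5,-5,-5,-5,-5,-5,-5,-5,-5,-5,-5,-5,-5
v2: -5,1,-5,-5,-5,-5,-5,-5,-5,-5,-5,-5,-5,-5,-5,-5,-5,-5,-5,-5,-5,-5,-5,-5,-5,-5,-5,-5,-5,-5,-5,-5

steps = 7; useful = 129; efficiency = 129/224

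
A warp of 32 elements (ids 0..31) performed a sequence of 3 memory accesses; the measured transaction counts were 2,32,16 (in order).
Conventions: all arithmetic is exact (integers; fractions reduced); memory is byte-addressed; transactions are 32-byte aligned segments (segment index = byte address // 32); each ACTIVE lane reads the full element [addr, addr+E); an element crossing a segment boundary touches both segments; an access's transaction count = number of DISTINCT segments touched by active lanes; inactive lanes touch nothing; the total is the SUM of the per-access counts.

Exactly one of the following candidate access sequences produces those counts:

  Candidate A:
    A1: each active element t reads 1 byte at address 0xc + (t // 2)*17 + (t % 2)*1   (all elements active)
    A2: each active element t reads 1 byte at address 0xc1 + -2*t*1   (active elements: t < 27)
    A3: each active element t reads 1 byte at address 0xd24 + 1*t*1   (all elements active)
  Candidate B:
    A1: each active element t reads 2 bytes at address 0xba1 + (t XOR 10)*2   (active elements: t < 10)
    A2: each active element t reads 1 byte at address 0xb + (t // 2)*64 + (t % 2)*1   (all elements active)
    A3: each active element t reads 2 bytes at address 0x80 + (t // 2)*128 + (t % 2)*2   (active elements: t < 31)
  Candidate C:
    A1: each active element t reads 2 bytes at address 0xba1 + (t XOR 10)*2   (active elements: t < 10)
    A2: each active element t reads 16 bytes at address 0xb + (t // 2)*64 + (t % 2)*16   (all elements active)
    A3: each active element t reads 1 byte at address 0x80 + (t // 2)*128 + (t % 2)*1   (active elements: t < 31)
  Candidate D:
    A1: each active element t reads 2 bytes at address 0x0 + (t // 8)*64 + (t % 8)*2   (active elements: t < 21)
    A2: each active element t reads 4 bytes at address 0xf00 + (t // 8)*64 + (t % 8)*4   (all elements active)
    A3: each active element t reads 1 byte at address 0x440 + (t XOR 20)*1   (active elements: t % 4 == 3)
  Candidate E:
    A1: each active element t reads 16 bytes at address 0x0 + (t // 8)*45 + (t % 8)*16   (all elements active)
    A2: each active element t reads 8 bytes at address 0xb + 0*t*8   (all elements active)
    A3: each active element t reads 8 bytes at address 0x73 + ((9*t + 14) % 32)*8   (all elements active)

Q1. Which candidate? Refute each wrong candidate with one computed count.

A: A1 gives 9 transactions, not 2
B: A2 gives 16 transactions, not 32
D: A1 gives 3 transactions, not 2
E: A1 gives 9 transactions, not 2
C: all counts match (2,32,16)

Answer: C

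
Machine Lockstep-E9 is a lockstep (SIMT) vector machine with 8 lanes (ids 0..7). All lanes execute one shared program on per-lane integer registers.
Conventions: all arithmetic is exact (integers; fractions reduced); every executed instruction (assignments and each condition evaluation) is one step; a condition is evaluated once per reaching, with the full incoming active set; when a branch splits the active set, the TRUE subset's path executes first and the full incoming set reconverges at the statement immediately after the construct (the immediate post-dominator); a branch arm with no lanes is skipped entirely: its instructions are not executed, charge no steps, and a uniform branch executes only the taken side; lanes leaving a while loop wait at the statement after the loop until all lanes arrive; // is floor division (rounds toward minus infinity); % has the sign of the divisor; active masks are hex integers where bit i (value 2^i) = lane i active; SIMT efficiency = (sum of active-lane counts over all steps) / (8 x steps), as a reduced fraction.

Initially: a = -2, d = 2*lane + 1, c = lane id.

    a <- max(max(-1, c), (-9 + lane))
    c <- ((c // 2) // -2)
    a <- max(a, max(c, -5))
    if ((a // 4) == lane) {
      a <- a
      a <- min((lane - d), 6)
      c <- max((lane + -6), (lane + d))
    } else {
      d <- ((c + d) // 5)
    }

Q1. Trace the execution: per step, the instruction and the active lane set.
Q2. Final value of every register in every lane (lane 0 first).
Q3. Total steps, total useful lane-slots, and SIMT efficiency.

step 0: a <- max(max(-1, c), (-9 + lane)) 0xff
step 1: c <- ((c // 2) // -2)        0xff
step 2: a <- max(a, max(c, -5))      0xff
step 3: eval ((a // 4) == lane)      0xff
step 4: a <- a                       0x01
step 5: a <- min((lane - d), 6)      0x01
step 6: c <- max((lane + -6), (lane + d)) 0x01
step 7: d <- ((c + d) // 5)          0xfe

Answer: 8 steps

a: -1,1,2,3,4,5,6,7
d: 1,0,0,1,1,2,2,2
c: 1,0,-1,-1,-1,-1,-2,-2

steps = 8; useful = 42; efficiency = 42/64 = 21/32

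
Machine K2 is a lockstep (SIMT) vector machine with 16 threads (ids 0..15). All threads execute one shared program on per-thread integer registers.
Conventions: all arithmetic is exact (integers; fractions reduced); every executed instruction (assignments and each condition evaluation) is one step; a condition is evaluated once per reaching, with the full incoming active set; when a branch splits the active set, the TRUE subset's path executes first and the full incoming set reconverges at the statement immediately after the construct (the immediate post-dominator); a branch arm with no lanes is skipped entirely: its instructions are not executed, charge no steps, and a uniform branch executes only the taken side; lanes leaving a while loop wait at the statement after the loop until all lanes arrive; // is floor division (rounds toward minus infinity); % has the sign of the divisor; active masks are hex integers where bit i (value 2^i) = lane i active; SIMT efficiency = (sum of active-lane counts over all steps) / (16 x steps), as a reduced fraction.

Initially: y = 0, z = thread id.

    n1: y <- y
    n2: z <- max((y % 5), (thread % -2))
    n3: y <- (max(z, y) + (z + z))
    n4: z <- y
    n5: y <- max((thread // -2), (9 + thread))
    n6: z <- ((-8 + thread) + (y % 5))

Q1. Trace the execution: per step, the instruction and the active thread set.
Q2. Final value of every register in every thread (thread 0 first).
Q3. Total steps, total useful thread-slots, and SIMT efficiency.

step 0: y <- y                       0xffff
step 1: z <- max((y % 5), (thread % -2)) 0xffff
step 2: y <- (max(z, y) + (z + z))   0xffff
step 3: z <- y                       0xffff
step 4: y <- max((thread // -2), (9 + thread)) 0xffff
step 5: z <- ((-8 + thread) + (y % 5)) 0xffff

Answer: 6 steps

y: 9,10,11,12,13,14,15,16,17,18,19,20,21,22,23,24
z: -4,-7,-5,-3,-1,1,-2,0,2,4,6,3,5,7,9,11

steps = 6; useful = 96; efficiency = 96/96 = 1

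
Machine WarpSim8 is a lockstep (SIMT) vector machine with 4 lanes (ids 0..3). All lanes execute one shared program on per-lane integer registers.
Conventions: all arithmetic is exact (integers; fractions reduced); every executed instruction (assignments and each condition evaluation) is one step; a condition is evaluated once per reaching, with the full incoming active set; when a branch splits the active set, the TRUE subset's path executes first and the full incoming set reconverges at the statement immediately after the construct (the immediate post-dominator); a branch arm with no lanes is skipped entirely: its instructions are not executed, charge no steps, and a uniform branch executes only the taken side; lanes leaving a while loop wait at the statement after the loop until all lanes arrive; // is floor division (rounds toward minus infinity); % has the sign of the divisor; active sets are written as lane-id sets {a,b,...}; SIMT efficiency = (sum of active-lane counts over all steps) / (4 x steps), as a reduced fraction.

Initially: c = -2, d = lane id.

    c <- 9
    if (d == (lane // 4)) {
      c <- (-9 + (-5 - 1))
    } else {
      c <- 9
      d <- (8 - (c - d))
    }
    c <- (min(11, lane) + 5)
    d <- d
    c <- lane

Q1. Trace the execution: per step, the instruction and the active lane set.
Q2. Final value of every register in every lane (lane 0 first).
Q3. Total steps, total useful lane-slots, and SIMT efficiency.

step 0: c <- 9                       {0,1,2,3}
step 1: eval (d == (lane // 4))      {0,1,2,3}
step 2: c <- (-9 + (-5 - 1))         {0}
step 3: c <- 9                       {1,2,3}
step 4: d <- (8 - (c - d))           {1,2,3}
step 5: c <- (min(11, lane) + 5)     {0,1,2,3}
step 6: d <- d                       {0,1,2,3}
step 7: c <- lane                    {0,1,2,3}

Answer: 8 steps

c: 0,1,2,3
d: 0,0,1,2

steps = 8; useful = 27; efficiency = 27/32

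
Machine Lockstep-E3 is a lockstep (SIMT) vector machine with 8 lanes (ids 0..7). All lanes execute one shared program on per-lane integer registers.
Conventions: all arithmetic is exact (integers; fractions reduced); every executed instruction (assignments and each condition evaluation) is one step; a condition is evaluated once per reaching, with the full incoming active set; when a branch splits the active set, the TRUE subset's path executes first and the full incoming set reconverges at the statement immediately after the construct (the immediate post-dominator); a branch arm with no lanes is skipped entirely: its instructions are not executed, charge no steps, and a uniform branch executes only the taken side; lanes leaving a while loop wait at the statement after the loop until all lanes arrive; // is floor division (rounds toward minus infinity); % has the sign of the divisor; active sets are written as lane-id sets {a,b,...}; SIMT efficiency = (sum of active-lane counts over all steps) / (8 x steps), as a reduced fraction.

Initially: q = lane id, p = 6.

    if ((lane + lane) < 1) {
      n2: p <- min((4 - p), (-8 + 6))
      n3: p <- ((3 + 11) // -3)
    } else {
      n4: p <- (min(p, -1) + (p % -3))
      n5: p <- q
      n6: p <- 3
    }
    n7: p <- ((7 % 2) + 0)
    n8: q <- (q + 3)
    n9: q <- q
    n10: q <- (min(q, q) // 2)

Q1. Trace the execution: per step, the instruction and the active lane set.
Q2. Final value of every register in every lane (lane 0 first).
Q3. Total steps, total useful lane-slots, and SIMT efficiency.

step 0: eval ((lane + lane) < 1)     {0,1,2,3,4,5,6,7}
step 1: p <- min((4 - p), (-8 + 6))  {0}
step 2: p <- ((3 + 11) // -3)        {0}
step 3: p <- (min(p, -1) + (p % -3)) {1,2,3,4,5,6,7}
step 4: p <- q                       {1,2,3,4,5,6,7}
step 5: p <- 3                       {1,2,3,4,5,6,7}
step 6: p <- ((7 % 2) + 0)           {0,1,2,3,4,5,6,7}
step 7: q <- (q + 3)                 {0,1,2,3,4,5,6,7}
step 8: q <- q                       {0,1,2,3,4,5,6,7}
step 9: q <- (min(q, q) // 2)        {0,1,2,3,4,5,6,7}

Answer: 10 steps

q: 1,2,2,3,3,4,4,5
p: 1,1,1,1,1,1,1,1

steps = 10; useful = 63; efficiency = 63/80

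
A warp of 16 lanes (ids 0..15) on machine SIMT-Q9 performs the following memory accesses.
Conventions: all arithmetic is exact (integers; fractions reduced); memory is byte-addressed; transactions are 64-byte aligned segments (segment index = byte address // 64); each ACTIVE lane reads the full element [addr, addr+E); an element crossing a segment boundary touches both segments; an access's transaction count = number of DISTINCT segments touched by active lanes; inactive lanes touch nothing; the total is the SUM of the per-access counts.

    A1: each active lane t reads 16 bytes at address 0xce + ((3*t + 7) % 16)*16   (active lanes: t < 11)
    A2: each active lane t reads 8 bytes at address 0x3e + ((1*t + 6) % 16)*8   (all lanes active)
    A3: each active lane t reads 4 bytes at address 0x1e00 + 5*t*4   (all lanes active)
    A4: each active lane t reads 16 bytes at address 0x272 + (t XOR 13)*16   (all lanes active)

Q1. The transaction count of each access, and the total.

A1: 5 transactions
A2: 3 transactions
A3: 5 transactions
A4: 5 transactions

Answer: 5,3,5,5; total 18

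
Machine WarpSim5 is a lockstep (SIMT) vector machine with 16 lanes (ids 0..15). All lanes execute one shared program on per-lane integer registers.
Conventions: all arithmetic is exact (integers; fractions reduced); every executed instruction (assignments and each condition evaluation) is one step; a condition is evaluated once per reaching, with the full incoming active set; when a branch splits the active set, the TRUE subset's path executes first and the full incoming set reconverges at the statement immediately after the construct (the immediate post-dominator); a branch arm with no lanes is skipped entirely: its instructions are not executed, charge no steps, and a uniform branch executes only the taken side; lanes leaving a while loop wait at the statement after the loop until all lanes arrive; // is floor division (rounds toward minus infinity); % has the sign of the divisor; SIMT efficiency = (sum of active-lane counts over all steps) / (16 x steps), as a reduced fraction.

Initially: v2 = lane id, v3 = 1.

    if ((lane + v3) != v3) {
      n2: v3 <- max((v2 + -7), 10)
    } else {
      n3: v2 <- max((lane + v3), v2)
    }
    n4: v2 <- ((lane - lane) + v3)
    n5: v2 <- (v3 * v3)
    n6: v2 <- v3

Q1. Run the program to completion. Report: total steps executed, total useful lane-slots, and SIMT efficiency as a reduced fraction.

Answer: 6 steps, 80 useful, 5/6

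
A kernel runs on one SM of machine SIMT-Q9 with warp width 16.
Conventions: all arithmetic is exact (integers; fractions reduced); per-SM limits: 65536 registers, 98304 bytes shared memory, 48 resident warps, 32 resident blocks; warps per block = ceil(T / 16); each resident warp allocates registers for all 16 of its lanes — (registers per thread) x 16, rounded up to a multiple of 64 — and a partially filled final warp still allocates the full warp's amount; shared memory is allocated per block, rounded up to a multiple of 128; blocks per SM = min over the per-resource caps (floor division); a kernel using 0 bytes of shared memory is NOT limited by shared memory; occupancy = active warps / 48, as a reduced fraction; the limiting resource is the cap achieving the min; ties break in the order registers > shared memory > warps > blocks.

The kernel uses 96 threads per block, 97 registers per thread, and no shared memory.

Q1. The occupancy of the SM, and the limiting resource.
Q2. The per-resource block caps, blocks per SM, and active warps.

Answer: occupancy 3/4, limited by registers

registers: 6 blocks
shared memory: no limit (kernel uses none)
warps: 8 blocks
blocks: 32 blocks

Answer: 6 blocks, 36 active warps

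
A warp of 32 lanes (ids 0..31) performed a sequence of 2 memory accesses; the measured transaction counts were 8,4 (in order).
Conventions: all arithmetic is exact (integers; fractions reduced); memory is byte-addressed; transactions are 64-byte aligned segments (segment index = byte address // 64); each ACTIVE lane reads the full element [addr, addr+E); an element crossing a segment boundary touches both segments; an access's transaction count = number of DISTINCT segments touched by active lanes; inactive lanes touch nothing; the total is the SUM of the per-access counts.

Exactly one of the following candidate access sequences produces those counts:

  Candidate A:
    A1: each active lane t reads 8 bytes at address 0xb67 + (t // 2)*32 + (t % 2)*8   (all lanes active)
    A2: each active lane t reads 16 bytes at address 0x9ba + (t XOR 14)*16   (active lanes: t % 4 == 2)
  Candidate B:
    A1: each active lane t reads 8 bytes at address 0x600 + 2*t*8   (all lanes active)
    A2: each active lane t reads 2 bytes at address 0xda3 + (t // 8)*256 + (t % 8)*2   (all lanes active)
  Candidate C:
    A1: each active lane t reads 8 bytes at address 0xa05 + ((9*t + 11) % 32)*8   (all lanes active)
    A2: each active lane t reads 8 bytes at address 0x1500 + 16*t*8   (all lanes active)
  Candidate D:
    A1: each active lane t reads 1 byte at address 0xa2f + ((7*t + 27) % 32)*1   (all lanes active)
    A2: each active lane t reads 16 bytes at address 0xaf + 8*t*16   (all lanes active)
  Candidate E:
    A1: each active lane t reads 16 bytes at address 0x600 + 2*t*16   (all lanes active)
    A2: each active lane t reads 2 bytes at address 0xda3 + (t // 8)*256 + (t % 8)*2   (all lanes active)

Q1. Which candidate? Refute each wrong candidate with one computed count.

A: A1 gives 9 transactions, not 8
C: A1 gives 5 transactions, not 8
D: A1 gives 2 transactions, not 8
E: A1 gives 16 transactions, not 8
B: all counts match (8,4)

Answer: B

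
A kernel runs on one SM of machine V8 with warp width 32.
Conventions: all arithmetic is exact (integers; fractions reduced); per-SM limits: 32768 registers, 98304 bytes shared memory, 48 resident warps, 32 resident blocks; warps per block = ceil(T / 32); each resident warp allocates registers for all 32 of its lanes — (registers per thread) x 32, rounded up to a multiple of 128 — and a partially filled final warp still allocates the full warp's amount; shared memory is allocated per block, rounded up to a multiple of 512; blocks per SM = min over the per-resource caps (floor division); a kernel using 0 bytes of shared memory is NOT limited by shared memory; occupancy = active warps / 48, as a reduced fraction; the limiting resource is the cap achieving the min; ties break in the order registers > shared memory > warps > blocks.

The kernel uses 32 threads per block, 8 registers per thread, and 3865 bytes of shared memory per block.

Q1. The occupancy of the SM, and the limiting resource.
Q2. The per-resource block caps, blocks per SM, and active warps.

Answer: occupancy 1/2, limited by shared memory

registers: 128 blocks
shared memory: 24 blocks
warps: 48 blocks
blocks: 32 blocks

Answer: 24 blocks, 24 active warps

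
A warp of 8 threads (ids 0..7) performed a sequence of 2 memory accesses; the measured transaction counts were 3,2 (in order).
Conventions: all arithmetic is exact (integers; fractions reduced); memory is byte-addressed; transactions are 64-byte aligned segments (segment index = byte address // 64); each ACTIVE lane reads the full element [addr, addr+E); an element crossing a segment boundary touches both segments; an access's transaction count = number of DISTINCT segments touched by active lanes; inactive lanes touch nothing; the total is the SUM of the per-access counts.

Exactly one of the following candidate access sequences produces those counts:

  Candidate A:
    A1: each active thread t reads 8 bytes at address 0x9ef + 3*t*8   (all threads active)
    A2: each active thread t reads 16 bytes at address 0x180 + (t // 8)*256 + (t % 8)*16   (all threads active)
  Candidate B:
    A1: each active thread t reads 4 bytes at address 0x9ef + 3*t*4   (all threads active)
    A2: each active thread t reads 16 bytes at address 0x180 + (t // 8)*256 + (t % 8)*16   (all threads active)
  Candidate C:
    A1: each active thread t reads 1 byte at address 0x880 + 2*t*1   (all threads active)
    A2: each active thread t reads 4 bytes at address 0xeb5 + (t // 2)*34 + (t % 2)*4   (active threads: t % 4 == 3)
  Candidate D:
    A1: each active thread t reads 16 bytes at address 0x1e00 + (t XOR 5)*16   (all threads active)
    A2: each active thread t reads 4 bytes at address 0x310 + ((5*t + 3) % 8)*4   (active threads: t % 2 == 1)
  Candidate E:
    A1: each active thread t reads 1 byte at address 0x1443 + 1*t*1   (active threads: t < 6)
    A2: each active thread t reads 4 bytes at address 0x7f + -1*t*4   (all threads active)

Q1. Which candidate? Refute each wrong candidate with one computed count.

A: A1 gives 4 transactions, not 3
C: A1 gives 1 transaction, not 3
D: A1 gives 2 transactions, not 3
E: A1 gives 1 transaction, not 3
B: all counts match (3,2)

Answer: B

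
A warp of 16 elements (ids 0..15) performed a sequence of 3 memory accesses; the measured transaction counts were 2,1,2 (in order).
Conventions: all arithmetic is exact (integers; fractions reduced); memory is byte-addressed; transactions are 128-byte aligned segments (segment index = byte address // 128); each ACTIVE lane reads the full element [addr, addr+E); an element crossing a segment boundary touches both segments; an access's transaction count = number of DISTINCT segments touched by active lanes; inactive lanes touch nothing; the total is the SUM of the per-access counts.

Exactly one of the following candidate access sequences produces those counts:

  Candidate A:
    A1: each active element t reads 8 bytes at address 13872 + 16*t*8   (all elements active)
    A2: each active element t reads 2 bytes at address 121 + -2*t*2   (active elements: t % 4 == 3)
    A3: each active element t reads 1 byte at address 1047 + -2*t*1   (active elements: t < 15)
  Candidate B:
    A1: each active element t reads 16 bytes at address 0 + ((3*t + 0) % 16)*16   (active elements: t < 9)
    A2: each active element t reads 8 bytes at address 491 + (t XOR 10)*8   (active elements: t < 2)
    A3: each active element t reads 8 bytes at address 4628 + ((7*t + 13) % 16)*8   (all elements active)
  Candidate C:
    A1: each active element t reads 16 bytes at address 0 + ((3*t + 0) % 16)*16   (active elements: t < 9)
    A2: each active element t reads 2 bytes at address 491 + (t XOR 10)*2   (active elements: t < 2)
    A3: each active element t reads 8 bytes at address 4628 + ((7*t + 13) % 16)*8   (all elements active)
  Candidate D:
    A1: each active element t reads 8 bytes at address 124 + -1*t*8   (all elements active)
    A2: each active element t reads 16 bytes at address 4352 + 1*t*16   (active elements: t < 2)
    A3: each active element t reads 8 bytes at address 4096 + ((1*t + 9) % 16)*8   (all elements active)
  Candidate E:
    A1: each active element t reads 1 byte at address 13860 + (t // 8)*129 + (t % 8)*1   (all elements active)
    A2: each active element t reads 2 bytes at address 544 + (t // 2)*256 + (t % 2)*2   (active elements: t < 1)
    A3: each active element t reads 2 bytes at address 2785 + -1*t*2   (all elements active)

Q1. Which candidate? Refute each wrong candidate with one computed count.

A: A1 gives 16 transactions, not 2
C: A2 gives 2 transactions, not 1
D: A3 gives 1 transaction, not 2
E: A3 gives 1 transaction, not 2
B: all counts match (2,1,2)

Answer: B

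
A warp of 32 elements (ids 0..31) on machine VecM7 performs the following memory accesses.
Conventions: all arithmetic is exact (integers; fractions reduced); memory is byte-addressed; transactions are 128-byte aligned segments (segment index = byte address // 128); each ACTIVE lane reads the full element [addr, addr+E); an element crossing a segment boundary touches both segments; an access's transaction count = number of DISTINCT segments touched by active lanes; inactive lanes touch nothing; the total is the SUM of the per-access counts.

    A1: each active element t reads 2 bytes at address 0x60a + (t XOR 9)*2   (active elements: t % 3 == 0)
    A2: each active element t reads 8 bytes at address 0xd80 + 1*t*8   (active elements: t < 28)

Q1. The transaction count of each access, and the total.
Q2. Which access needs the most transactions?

A1: 1 transaction
A2: 2 transactions

Answer: 1,2; total 3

Answer: A2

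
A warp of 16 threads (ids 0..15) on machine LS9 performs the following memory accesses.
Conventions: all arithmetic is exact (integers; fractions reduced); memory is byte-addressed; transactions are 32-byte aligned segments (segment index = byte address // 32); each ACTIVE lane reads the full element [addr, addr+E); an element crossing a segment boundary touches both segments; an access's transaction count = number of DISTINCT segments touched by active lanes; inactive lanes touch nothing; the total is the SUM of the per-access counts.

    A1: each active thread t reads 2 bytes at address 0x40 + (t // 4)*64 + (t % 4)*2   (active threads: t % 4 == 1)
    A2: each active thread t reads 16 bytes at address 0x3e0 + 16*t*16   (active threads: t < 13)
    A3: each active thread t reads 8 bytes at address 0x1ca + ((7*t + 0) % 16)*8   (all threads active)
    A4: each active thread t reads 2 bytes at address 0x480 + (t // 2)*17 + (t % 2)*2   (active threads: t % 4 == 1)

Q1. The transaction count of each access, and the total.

A1: 4 transactions
A2: 13 transactions
A3: 5 transactions
A4: 4 transactions

Answer: 4,13,5,4; total 26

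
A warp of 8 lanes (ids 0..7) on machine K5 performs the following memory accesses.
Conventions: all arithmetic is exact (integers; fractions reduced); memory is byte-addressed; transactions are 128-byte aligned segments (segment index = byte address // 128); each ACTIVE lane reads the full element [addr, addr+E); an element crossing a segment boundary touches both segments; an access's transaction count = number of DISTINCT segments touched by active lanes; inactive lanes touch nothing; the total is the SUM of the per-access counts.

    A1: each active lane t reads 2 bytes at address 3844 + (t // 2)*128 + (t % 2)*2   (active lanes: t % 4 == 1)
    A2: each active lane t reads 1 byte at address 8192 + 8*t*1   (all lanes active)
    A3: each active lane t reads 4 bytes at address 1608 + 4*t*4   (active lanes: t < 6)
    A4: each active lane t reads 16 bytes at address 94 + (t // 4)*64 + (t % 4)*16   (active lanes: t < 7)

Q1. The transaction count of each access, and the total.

A1: 2 transactions
A2: 1 transaction
A3: 2 transactions
A4: 2 transactions

Answer: 2,1,2,2; total 7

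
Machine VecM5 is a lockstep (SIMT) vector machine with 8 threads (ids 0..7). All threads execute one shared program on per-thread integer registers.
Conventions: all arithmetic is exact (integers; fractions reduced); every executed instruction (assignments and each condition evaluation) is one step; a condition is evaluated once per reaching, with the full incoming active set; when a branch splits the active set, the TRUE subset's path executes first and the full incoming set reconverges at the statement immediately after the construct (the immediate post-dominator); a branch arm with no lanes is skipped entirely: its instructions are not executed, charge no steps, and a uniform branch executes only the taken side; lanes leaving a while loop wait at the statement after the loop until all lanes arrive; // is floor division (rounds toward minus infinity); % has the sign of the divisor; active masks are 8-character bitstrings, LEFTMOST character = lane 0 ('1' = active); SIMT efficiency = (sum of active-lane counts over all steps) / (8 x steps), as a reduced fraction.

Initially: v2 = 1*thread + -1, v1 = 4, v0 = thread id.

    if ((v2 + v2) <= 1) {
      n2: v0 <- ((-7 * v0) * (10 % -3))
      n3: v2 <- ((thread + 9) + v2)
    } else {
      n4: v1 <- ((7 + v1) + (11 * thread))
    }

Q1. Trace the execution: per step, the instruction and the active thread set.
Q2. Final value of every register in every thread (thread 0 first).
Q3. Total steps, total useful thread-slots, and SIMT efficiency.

step 0: eval ((v2 + v2) <= 1)        11111111
step 1: v0 <- ((-7 * v0) * (10 % -3)) 11000000
step 2: v2 <- ((thread + 9) + v2)    11000000
step 3: v1 <- ((7 + v1) + (11 * thread)) 00111111

Answer: 4 steps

v2: 8,10,1,2,3,4,5,6
v1: 4,4,33,44,55,66,77,88
v0: 0,14,2,3,4,5,6,7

steps = 4; useful = 18; efficiency = 18/32 = 9/16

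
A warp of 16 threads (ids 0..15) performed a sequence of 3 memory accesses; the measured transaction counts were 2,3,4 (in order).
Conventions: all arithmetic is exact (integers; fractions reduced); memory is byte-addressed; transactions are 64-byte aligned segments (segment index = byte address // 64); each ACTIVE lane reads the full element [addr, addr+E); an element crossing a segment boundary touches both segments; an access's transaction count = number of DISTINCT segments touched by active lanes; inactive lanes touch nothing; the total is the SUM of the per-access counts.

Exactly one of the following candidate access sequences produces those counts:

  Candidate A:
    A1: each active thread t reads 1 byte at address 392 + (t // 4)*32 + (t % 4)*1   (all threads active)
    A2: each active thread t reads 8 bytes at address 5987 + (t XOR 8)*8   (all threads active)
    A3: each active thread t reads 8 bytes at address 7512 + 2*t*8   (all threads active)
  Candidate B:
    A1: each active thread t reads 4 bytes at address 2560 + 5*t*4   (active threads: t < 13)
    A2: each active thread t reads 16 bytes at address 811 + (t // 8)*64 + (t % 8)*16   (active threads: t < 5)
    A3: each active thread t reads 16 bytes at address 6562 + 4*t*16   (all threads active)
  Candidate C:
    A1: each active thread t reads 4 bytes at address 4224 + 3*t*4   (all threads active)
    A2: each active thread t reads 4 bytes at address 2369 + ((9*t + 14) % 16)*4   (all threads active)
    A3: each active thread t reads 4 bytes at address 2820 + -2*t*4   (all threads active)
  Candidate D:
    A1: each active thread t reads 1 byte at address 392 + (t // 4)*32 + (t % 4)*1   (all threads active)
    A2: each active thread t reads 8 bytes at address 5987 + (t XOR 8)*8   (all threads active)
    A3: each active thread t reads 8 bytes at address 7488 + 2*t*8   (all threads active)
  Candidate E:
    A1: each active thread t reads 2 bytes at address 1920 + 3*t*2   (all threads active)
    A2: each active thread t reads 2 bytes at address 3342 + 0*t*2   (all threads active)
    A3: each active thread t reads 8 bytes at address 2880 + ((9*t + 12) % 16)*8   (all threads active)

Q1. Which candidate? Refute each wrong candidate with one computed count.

A: A3 gives 5 transactions, not 4
B: A1 gives 4 transactions, not 2
C: A1 gives 3 transactions, not 2
E: A2 gives 1 transaction, not 3
D: all counts match (2,3,4)

Answer: D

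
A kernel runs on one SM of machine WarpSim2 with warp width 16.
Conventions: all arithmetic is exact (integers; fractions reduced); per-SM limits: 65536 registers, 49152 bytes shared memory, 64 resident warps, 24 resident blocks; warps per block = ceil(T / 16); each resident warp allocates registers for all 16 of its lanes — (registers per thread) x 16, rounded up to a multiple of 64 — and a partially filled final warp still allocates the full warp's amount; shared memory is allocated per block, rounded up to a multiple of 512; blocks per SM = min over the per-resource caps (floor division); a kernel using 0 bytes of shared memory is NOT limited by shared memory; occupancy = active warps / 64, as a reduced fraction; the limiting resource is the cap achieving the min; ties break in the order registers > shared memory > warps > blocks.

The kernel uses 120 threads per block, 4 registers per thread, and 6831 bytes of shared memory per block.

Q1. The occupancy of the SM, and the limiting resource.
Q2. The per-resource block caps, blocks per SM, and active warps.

Answer: occupancy 3/4, limited by shared memory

registers: 128 blocks
shared memory: 6 blocks
warps: 8 blocks
blocks: 24 blocks

Answer: 6 blocks, 48 active warps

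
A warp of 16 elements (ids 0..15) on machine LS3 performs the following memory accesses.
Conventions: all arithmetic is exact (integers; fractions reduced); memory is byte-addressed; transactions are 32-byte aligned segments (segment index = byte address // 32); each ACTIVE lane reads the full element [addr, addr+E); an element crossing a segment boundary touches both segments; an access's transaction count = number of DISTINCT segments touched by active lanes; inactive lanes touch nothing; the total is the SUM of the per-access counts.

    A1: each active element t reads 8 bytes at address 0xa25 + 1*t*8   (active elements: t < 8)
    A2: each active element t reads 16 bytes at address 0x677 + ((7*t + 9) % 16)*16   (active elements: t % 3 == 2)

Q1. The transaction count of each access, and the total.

A1: 3 transactions
A2: 5 transactions

Answer: 3,5; total 8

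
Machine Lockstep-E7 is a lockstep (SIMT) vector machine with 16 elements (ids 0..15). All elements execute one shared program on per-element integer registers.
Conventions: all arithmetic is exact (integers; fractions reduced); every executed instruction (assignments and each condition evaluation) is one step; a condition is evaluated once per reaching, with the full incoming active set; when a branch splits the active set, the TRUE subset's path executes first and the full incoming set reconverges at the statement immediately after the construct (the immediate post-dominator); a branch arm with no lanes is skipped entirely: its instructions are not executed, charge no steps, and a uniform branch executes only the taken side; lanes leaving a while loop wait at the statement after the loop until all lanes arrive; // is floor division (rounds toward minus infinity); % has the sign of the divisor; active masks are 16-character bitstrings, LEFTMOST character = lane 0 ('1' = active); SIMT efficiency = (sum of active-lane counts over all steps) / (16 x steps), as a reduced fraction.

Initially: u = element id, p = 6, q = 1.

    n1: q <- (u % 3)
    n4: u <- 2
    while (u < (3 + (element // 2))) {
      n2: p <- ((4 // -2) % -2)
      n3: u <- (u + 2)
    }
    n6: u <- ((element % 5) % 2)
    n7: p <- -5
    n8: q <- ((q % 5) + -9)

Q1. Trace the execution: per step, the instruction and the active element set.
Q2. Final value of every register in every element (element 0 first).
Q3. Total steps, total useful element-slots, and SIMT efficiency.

step 0: q <- (u % 3)                 1111111111111111
step 1: u <- 2                       1111111111111111
step 2: eval (u < (3 + (element // 2))) 1111111111111111
step 3: p <- ((4 // -2) % -2)        1111111111111111
step 4: u <- (u + 2)                 1111111111111111
step 5: eval (u < (3 + (element // 2))) 1111111111111111
step 6: p <- ((4 // -2) % -2)        0000111111111111
step 7: u <- (u + 2)                 0000111111111111
step 8: eval (u < (3 + (element // 2))) 0000111111111111
step 9: p <- ((4 // -2) % -2)        0000000011111111
step 10: u <- (u + 2)                 0000000011111111
step 11: eval (u < (3 + (element // 2))) 0000000011111111
step 12: p <- ((4 // -2) % -2)        0000000000001111
step 13: u <- (u + 2)                 0000000000001111
step 14: eval (u < (3 + (element // 2))) 0000000000001111
step 15: u <- ((element % 5) % 2)     1111111111111111
step 16: p <- -5                      1111111111111111
step 17: q <- ((q % 5) + -9)          1111111111111111

Answer: 18 steps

u: 0,1,0,1,0,0,1,0,1,0,0,1,0,1,0,0
p: -5,-5,-5,-5,-5,-5,-5,-5,-5,-5,-5,-5,-5,-5,-5,-5
q: -9,-8,-7,-9,-8,-7,-9,-8,-7,-9,-8,-7,-9,-8,-7,-9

steps = 18; useful = 216; efficiency = 216/288 = 3/4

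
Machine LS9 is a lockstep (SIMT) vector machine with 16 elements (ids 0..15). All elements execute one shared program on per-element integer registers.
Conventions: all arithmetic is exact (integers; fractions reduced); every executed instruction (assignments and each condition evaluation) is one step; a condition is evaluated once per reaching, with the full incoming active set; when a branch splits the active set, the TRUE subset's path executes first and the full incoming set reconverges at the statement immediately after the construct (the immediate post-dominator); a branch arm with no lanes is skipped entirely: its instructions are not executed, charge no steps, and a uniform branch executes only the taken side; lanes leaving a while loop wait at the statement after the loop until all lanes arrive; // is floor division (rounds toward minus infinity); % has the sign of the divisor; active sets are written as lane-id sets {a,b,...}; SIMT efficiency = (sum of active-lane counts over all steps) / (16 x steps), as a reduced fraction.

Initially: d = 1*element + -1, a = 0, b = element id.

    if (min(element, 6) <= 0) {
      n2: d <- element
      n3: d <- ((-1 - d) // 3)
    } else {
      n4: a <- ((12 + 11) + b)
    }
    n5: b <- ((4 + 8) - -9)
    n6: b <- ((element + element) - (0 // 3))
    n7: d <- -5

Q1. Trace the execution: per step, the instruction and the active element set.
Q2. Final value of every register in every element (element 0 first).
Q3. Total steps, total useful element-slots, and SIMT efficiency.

step 0: eval (min(element, 6) <= 0)  {0,1,2,3,4,5,6,7,8,9,10,11,12,13,14,15}
step 1: d <- element                 {0}
step 2: d <- ((-1 - d) // 3)         {0}
step 3: a <- ((12 + 11) + b)         {1,2,3,4,5,6,7,8,9,10,11,12,13,14,15}
step 4: b <- ((4 + 8) - -9)          {0,1,2,3,4,5,6,7,8,9,10,11,12,13,14,15}
step 5: b <- ((element + element) - (0 // 3)) {0,1,2,3,4,5,6,7,8,9,10,11,12,13,14,15}
step 6: d <- -5                      {0,1,2,3,4,5,6,7,8,9,10,11,12,13,14,15}

Answer: 7 steps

d: -5,-5,-5,-5,-5,-5,-5,-5,-5,-5,-5,-5,-5,-5,-5,-5
a: 0,24,25,26,27,28,29,30,31,32,33,34,35,36,37,38
b: 0,2,4,6,8,10,12,14,16,18,20,22,24,26,28,30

steps = 7; useful = 81; efficiency = 81/112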